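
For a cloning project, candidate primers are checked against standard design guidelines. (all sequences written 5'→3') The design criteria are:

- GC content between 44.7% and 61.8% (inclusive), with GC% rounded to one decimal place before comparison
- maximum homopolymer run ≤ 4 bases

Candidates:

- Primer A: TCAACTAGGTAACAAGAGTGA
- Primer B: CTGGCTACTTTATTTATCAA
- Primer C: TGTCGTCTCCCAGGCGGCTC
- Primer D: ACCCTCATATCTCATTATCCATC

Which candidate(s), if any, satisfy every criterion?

Primer A (21 nt, A=9 T=4 G=5 C=3): GC 8/21 = 38.1%, outside 44.7–61.8% ✗; longest run = 2 ✓ — fails.
Primer B (20 nt, A=5 T=9 G=2 C=4): GC 6/20 = 30.0%, outside 44.7–61.8% ✗; longest run = 3 ✓ — fails.
Primer C (20 nt, A=1 T=5 G=6 C=8): GC 14/20 = 70.0%, outside 44.7–61.8% ✗; longest run = 3 ✓ — fails.
Primer D (23 nt, A=6 T=8 G=0 C=9): GC 9/23 = 39.1%, outside 44.7–61.8% ✗; longest run = 3 ✓ — fails.

None of the candidates satisfy all criteria.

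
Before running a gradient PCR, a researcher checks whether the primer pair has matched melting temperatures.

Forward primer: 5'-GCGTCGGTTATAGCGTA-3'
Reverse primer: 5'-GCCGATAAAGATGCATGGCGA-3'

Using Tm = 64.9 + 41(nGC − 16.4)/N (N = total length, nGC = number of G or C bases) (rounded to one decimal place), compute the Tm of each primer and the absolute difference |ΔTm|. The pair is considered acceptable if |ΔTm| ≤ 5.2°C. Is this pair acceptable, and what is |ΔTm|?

|ΔTm| = 7.3°C; the pair is not acceptable.

Forward: G+C = 9, N = 17 → Tm = 64.9 + 41·(9 − 16.4)/17 = 47.1°C.
Reverse: G+C = 11, N = 21 → Tm = 64.9 + 41·(11 − 16.4)/21 = 54.4°C.
|ΔTm| = |47.1 − 54.4| = 7.3°C, > 5.2°C.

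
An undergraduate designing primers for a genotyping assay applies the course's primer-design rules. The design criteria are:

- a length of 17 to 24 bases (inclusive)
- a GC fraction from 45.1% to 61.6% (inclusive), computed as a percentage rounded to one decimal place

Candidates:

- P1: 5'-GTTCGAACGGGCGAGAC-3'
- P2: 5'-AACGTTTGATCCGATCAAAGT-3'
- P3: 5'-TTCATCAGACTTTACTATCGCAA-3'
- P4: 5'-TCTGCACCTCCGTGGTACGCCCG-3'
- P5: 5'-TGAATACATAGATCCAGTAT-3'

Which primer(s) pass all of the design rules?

P1 (17 nt, A=4 T=2 G=7 C=4): length 17 ✓; GC 11/17 = 64.7%, outside 45.1–61.6% ✗ — fails.
P2 (21 nt, A=7 T=6 G=4 C=4): length 21 ✓; GC 8/21 = 38.1%, outside 45.1–61.6% ✗ — fails.
P3 (23 nt, A=7 T=8 G=2 C=6): length 23 ✓; GC 8/23 = 34.8%, outside 45.1–61.6% ✗ — fails.
P4 (23 nt, A=2 T=5 G=6 C=10): length 23 ✓; GC 16/23 = 69.6%, outside 45.1–61.6% ✗ — fails.
P5 (20 nt, A=8 T=6 G=3 C=3): length 20 ✓; GC 6/20 = 30.0%, outside 45.1–61.6% ✗ — fails.

None of the candidates satisfy all criteria.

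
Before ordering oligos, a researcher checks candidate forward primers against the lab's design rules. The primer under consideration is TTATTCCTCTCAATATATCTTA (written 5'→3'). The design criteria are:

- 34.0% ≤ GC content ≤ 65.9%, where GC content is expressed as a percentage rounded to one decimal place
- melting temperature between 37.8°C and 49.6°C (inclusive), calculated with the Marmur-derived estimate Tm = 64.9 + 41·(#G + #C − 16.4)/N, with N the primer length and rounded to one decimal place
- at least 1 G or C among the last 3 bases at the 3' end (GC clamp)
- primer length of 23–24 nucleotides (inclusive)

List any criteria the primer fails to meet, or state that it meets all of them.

Fails: GC content, GC clamp, length.

Base counts: A=6, T=11, G=0, C=5 (length 22).
GC content: GC 5/22 = 22.7%, outside 34.0–65.9% ✗
Tm: Tm = 64.9 + 41·(5 − 16.4)/22 = 43.7°C ✓
GC clamp: 3' end TTA has 0 G/C, need ≥1 ✗
length: length 22, outside 23–24 ✗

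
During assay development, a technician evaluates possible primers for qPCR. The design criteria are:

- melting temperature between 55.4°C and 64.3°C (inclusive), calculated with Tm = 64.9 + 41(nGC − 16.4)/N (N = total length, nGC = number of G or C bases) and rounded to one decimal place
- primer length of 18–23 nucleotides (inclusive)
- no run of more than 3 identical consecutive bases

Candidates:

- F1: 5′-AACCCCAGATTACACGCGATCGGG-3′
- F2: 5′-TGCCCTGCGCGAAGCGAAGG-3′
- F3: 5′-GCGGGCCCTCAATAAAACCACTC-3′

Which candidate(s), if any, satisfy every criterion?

F2 only.

F1 (24 nt, A=7 T=3 G=6 C=8): Tm = 64.9 + 41·(14 − 16.4)/24 = 60.8°C ✓; length 24, outside 18–23 ✗; longest run = 4, exceeds 3 ✗ — fails.
F2 (20 nt, A=4 T=2 G=8 C=6): Tm = 64.9 + 41·(14 − 16.4)/20 = 60.0°C ✓; length 20 ✓; longest run = 3 ✓ — passes.
F3 (23 nt, A=7 T=3 G=4 C=9): Tm = 64.9 + 41·(13 − 16.4)/23 = 58.8°C ✓; length 23 ✓; longest run = 4, exceeds 3 ✗ — fails.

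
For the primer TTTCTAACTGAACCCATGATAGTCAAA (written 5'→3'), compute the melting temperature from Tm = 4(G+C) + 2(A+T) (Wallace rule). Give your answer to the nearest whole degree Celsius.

Base counts: A=10, T=8, G=3, C=6 (length 27).
Tm = 2·(10+8) + 4·(3+6) = 2·18 + 4·9 = 36 + 36 = 72°C.

72°C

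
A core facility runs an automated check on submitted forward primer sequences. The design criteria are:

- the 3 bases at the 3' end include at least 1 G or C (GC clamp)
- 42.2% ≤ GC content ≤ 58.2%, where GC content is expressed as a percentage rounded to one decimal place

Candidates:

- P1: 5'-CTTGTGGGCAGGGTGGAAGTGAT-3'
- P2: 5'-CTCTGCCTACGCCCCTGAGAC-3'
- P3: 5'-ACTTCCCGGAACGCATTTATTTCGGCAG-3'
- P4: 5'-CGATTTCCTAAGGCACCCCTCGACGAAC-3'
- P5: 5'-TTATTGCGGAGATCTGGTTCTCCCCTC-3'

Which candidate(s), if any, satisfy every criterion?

P1, P3, P4 and P5.

P1 (23 nt, A=4 T=6 G=11 C=2): 3' end GAT has 1 G/C ✓; GC 13/23 = 56.5% ✓ — passes.
P2 (21 nt, A=3 T=4 G=4 C=10): 3' end GAC has 2 G/C ✓; GC 14/21 = 66.7%, outside 42.2–58.2% ✗ — fails.
P3 (28 nt, A=6 T=8 G=6 C=8): 3' end CAG has 2 G/C ✓; GC 14/28 = 50.0% ✓ — passes.
P4 (28 nt, A=7 T=5 G=5 C=11): 3' end AAC has 1 G/C ✓; GC 16/28 = 57.1% ✓ — passes.
P5 (27 nt, A=3 T=10 G=6 C=8): 3' end CTC has 2 G/C ✓; GC 14/27 = 51.9% ✓ — passes.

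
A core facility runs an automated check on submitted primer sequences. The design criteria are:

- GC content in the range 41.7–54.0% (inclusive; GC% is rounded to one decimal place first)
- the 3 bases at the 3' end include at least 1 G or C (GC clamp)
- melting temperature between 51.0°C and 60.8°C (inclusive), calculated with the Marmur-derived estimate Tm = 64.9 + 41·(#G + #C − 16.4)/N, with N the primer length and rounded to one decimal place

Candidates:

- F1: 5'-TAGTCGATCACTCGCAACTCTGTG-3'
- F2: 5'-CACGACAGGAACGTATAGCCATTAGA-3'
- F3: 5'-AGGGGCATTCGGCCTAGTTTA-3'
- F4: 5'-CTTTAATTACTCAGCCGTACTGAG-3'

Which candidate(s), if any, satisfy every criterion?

F1 (24 nt, A=5 T=7 G=5 C=7): GC 12/24 = 50.0% ✓; 3' end GTG has 2 G/C ✓; Tm = 64.9 + 41·(12 − 16.4)/24 = 57.4°C ✓ — passes.
F2 (26 nt, A=10 T=4 G=6 C=6): GC 12/26 = 46.2% ✓; 3' end AGA has 1 G/C ✓; Tm = 64.9 + 41·(12 − 16.4)/26 = 58.0°C ✓ — passes.
F3 (21 nt, A=4 T=6 G=7 C=4): GC 11/21 = 52.4% ✓; 3' end TTA has 0 G/C, need ≥1 ✗; Tm = 64.9 + 41·(11 − 16.4)/21 = 54.4°C ✓ — fails.
F4 (24 nt, A=6 T=8 G=4 C=6): GC 10/24 = 41.7% ✓; 3' end GAG has 2 G/C ✓; Tm = 64.9 + 41·(10 − 16.4)/24 = 54.0°C ✓ — passes.

F1, F2 and F4.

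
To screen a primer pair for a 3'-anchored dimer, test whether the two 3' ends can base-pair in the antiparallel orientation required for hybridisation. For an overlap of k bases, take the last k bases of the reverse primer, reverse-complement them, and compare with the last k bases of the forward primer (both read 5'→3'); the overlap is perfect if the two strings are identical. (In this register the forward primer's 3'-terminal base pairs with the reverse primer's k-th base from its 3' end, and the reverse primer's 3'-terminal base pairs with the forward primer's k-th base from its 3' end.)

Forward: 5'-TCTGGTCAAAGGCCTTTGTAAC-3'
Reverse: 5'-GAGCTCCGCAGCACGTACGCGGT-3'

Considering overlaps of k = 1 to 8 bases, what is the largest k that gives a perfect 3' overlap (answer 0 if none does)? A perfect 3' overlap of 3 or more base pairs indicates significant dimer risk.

Longest perfect overlap: 2 complementary base pairs; below the dimer-risk threshold (threshold 3).

Last 8 bases (5'→3') — forward …TTTGTAAC, reverse …TACGCGGT.
Reverse complement of the reverse primer's last 8 bases: ACCGCGTA; its first k bases are the reverse complement of the reverse primer's last k bases, so a perfect k-base overlap needs the forward primer's last k bases to equal them.
Comparing (forward last k vs required): k=1: C vs A ✗; k=2: AC vs AC ✓; k=3: AAC vs ACC ✗; k=4: TAAC vs ACCG ✗; k=5: GTAAC vs ACCGC ✗; k=6: TGTAAC vs ACCGCG ✗; k=7: TTGTAAC vs ACCGCGT ✗; k=8: TTTGTAAC vs ACCGCGTA ✗.
Only k = 2 is perfect, so the longest perfect 3' overlap is 2.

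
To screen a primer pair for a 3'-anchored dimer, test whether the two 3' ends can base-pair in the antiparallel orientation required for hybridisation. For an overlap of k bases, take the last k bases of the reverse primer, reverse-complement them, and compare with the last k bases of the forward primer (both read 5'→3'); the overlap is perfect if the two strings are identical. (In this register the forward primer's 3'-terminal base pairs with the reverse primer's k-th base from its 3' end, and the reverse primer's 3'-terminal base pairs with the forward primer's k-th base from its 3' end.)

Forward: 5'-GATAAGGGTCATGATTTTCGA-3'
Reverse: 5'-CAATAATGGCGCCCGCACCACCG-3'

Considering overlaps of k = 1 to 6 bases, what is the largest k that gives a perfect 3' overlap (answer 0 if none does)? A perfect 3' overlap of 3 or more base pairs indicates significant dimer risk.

Longest perfect overlap: 0 complementary base pairs; below the dimer-risk threshold (threshold 3).

Last 6 bases (5'→3') — forward …TTTCGA, reverse …CCACCG.
Reverse complement of the reverse primer's last 6 bases: CGGTGG; its first k bases are the reverse complement of the reverse primer's last k bases, so a perfect k-base overlap needs the forward primer's last k bases to equal them.
Comparing (forward last k vs required): k=1: A vs C ✗; k=2: GA vs CG ✗; k=3: CGA vs CGG ✗; k=4: TCGA vs CGGT ✗; k=5: TTCGA vs CGGTG ✗; k=6: TTTCGA vs CGGTGG ✗.
No overlap length from 1 to 6 is perfect, so the longest perfect 3' overlap is 0.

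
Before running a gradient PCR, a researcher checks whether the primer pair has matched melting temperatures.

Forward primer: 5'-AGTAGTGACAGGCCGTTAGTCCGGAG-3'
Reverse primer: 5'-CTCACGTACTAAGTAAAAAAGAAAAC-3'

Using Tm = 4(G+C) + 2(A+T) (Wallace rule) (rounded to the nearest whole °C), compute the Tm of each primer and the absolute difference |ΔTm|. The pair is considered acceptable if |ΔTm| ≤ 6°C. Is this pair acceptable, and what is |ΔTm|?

|ΔTm| = 14°C; the pair is not acceptable.

Forward: A=6 T=5 G=10 C=5 → Tm = 2·11 + 4·15 = 82°C.
Reverse: A=14 T=4 G=3 C=5 → Tm = 2·18 + 4·8 = 68°C.
|ΔTm| = |82 − 68| = 14°C, > 6°C.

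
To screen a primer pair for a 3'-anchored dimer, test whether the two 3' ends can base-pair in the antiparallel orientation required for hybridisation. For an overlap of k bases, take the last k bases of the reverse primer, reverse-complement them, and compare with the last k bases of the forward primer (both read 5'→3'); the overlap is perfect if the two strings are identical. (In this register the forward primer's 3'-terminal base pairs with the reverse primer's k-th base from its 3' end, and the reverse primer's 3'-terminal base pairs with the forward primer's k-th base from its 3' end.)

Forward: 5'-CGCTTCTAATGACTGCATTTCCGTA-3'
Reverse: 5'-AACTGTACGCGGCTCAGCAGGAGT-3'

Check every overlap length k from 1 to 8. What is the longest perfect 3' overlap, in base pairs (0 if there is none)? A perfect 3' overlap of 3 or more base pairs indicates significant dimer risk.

Longest perfect overlap: 1 complementary base pair; below the dimer-risk threshold (threshold 3).

Last 8 bases (5'→3') — forward …TTTCCGTA, reverse …GCAGGAGT.
Reverse complement of the reverse primer's last 8 bases: ACTCCTGC; its first k bases are the reverse complement of the reverse primer's last k bases, so a perfect k-base overlap needs the forward primer's last k bases to equal them.
Comparing (forward last k vs required): k=1: A vs A ✓; k=2: TA vs AC ✗; k=3: GTA vs ACT ✗; k=4: CGTA vs ACTC ✗; k=5: CCGTA vs ACTCC ✗; k=6: TCCGTA vs ACTCCT ✗; k=7: TTCCGTA vs ACTCCTG ✗; k=8: TTTCCGTA vs ACTCCTGC ✗.
Only k = 1 is perfect, so the longest perfect 3' overlap is 1.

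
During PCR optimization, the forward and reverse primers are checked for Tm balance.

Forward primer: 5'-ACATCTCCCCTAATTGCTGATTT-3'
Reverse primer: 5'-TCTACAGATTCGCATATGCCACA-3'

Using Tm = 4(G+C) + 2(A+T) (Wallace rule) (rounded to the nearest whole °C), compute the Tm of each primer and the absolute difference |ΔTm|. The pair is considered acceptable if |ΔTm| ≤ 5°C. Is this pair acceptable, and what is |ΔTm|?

|ΔTm| = 2°C; the pair is acceptable.

Forward: A=5 T=9 G=2 C=7 → Tm = 2·14 + 4·9 = 64°C.
Reverse: A=7 T=6 G=3 C=7 → Tm = 2·13 + 4·10 = 66°C.
|ΔTm| = |64 − 66| = 2°C, ≤ 5°C.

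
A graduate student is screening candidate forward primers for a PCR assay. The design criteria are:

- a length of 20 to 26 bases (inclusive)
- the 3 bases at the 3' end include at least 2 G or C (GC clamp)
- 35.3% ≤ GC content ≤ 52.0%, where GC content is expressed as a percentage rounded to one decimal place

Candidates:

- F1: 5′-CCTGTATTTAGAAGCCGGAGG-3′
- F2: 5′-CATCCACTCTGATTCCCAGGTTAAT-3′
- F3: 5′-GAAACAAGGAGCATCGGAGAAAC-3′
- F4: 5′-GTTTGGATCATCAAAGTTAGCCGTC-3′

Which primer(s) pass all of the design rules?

F1 (21 nt, A=5 T=5 G=7 C=4): length 21 ✓; 3' end AGG has 2 G/C ✓; GC 11/21 = 52.4%, outside 35.3–52.0% ✗ — fails.
F2 (25 nt, A=6 T=8 G=3 C=8): length 25 ✓; 3' end AAT has 0 G/C, need ≥2 ✗; GC 11/25 = 44.0% ✓ — fails.
F3 (23 nt, A=11 T=1 G=7 C=4): length 23 ✓; 3' end AAC has 1 G/C, need ≥2 ✗; GC 11/23 = 47.8% ✓ — fails.
F4 (25 nt, A=6 T=8 G=6 C=5): length 25 ✓; 3' end GTC has 2 G/C ✓; GC 11/25 = 44.0% ✓ — passes.

F4 only.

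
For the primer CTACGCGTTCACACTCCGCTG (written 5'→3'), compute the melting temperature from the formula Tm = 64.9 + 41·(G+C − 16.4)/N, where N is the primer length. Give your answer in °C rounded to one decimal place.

58.3°C

Base counts: A=3, T=5, G=4, C=9; G+C = 13, N = 21.
Tm = 64.9 + 41·(13 − 16.4)/21 = 64.9 + -139.40/21 = 58.3°C.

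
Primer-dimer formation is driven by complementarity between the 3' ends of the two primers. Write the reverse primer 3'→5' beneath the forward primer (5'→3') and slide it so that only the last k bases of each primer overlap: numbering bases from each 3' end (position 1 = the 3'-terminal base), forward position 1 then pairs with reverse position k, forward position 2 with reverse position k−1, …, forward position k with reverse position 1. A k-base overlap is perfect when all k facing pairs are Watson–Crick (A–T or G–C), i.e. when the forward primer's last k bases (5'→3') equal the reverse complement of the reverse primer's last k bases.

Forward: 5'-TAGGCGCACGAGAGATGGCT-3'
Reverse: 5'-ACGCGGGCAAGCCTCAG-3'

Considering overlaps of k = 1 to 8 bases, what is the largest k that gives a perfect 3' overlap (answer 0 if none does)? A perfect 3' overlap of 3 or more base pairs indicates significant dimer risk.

Last 8 bases (5'→3') — forward …AGATGGCT, reverse …AGCCTCAG.
Reverse complement of the reverse primer's last 8 bases: CTGAGGCT; its first k bases are the reverse complement of the reverse primer's last k bases, so a perfect k-base overlap needs the forward primer's last k bases to equal them.
Comparing (forward last k vs required): k=1: T vs C ✗; k=2: CT vs CT ✓; k=3: GCT vs CTG ✗; k=4: GGCT vs CTGA ✗; k=5: TGGCT vs CTGAG ✗; k=6: ATGGCT vs CTGAGG ✗; k=7: GATGGCT vs CTGAGGC ✗; k=8: AGATGGCT vs CTGAGGCT ✗.
Only k = 2 is perfect, so the longest perfect 3' overlap is 2.

Longest perfect overlap: 2 complementary base pairs; below the dimer-risk threshold (threshold 3).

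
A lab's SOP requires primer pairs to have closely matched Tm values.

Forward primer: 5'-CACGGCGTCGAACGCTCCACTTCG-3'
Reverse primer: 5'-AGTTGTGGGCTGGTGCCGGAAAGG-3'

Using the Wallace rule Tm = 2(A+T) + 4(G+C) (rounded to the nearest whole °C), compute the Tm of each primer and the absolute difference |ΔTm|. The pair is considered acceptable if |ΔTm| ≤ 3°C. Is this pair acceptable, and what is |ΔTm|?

Forward: A=4 T=4 G=6 C=10 → Tm = 2·8 + 4·16 = 80°C.
Reverse: A=4 T=5 G=12 C=3 → Tm = 2·9 + 4·15 = 78°C.
|ΔTm| = |80 − 78| = 2°C, ≤ 3°C.

|ΔTm| = 2°C; the pair is acceptable.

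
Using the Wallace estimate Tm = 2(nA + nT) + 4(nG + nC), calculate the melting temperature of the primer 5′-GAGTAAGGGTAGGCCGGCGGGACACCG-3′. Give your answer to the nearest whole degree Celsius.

92°C

Base counts: A=6, T=2, G=13, C=6 (length 27).
Tm = 2·(6+2) + 4·(13+6) = 2·8 + 4·19 = 16 + 76 = 92°C.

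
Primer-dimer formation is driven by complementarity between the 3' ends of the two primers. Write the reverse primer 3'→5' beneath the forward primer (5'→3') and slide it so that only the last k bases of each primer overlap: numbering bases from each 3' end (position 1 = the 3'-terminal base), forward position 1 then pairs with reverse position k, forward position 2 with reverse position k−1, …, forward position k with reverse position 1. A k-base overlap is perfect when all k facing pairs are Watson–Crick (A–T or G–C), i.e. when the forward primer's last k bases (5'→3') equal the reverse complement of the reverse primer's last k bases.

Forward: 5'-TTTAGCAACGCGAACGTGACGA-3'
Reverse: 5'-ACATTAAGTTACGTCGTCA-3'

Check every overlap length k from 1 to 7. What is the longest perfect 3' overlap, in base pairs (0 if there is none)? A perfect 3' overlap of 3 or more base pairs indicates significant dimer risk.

Last 7 bases (5'→3') — forward …GTGACGA, reverse …GTCGTCA.
Reverse complement of the reverse primer's last 7 bases: TGACGAC; its first k bases are the reverse complement of the reverse primer's last k bases, so a perfect k-base overlap needs the forward primer's last k bases to equal them.
Comparing (forward last k vs required): k=1: A vs T ✗; k=2: GA vs TG ✗; k=3: CGA vs TGA ✗; k=4: ACGA vs TGAC ✗; k=5: GACGA vs TGACG ✗; k=6: TGACGA vs TGACGA ✓; k=7: GTGACGA vs TGACGAC ✗.
Only k = 6 is perfect, so the longest perfect 3' overlap is 6.

Longest perfect overlap: 6 complementary base pairs; significant dimer risk (threshold 3).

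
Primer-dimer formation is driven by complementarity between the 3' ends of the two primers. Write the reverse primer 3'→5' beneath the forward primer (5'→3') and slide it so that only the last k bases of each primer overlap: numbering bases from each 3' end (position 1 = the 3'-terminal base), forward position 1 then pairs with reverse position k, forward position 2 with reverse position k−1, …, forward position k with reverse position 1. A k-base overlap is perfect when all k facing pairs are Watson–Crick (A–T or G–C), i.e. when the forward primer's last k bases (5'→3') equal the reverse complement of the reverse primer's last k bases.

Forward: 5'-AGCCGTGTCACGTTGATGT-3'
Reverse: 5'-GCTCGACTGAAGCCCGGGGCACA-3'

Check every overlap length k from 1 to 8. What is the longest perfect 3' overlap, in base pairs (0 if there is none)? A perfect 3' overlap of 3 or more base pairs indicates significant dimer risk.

Longest perfect overlap: 3 complementary base pairs; significant dimer risk (threshold 3).

Last 8 bases (5'→3') — forward …GTTGATGT, reverse …GGGGCACA.
Reverse complement of the reverse primer's last 8 bases: TGTGCCCC; its first k bases are the reverse complement of the reverse primer's last k bases, so a perfect k-base overlap needs the forward primer's last k bases to equal them.
Comparing (forward last k vs required): k=1: T vs T ✓; k=2: GT vs TG ✗; k=3: TGT vs TGT ✓; k=4: ATGT vs TGTG ✗; k=5: GATGT vs TGTGC ✗; k=6: TGATGT vs TGTGCC ✗; k=7: TTGATGT vs TGTGCCC ✗; k=8: GTTGATGT vs TGTGCCCC ✗.
Perfect overlaps at k = 1, 3; the largest is 3.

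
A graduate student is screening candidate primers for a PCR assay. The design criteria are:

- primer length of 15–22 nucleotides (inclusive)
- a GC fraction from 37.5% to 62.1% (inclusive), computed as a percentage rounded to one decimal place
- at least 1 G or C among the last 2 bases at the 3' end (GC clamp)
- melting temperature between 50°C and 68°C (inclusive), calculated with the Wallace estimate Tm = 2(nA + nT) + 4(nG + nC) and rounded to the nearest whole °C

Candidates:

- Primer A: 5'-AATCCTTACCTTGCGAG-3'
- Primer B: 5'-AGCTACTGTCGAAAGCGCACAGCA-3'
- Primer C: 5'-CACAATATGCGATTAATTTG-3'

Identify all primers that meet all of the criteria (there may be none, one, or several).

Primer A only.

Primer A (17 nt, A=4 T=5 G=3 C=5): length 17 ✓; GC 8/17 = 47.1% ✓; 3' end AG has 1 G/C ✓; Tm = 2·9 + 4·8 = 50°C ✓ — passes.
Primer B (24 nt, A=8 T=3 G=6 C=7): length 24, outside 15–22 ✗; GC 13/24 = 54.2% ✓; 3' end CA has 1 G/C ✓; Tm = 2·11 + 4·13 = 74°C, outside 50–68°C ✗ — fails.
Primer C (20 nt, A=7 T=7 G=3 C=3): length 20 ✓; GC 6/20 = 30.0%, outside 37.5–62.1% ✗; 3' end TG has 1 G/C ✓; Tm = 2·14 + 4·6 = 52°C ✓ — fails.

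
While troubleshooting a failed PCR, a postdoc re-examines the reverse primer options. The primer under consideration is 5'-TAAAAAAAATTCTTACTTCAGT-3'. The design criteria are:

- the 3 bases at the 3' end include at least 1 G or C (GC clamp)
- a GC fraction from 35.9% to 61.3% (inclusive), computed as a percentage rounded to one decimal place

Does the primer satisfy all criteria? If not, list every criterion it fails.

Base counts: A=10, T=8, G=1, C=3 (length 22).
GC clamp: 3' end AGT has 1 G/C ✓
GC content: GC 4/22 = 18.2%, outside 35.9–61.3% ✗

Fails: GC content.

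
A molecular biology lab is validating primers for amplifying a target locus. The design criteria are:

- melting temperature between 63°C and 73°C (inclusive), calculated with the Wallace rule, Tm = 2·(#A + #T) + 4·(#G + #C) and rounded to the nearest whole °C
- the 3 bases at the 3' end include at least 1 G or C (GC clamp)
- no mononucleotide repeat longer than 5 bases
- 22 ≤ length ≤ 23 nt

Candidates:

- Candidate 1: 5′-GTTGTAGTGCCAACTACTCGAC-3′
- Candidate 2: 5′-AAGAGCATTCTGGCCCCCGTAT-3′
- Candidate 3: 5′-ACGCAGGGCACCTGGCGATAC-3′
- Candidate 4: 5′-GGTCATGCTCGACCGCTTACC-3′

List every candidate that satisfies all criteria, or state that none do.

Candidate 1 only.

Candidate 1 (22 nt, A=5 T=6 G=5 C=6): Tm = 2·11 + 4·11 = 66°C ✓; 3' end GAC has 2 G/C ✓; longest run = 2 ✓; length 22 ✓ — passes.
Candidate 2 (22 nt, A=5 T=5 G=5 C=7): Tm = 2·10 + 4·12 = 68°C ✓; 3' end TAT has 0 G/C, need ≥1 ✗; longest run = 5 ✓; length 22 ✓ — fails.
Candidate 3 (21 nt, A=5 T=2 G=7 C=7): Tm = 2·7 + 4·14 = 70°C ✓; 3' end TAC has 1 G/C ✓; longest run = 3 ✓; length 21, outside 22–23 ✗ — fails.
Candidate 4 (21 nt, A=3 T=5 G=5 C=8): Tm = 2·8 + 4·13 = 68°C ✓; 3' end ACC has 2 G/C ✓; longest run = 2 ✓; length 21, outside 22–23 ✗ — fails.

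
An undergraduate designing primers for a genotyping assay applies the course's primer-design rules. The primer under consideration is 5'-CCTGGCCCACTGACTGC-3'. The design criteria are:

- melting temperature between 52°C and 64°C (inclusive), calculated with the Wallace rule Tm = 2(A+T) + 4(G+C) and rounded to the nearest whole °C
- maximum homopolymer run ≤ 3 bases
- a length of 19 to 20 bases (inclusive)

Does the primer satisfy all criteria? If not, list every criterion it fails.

Base counts: A=2, T=3, G=4, C=8 (length 17).
Tm: Tm = 2·5 + 4·12 = 58°C ✓
homopolymer run: longest run = 3 ✓
length: length 17, outside 19–20 ✗

Fails: length.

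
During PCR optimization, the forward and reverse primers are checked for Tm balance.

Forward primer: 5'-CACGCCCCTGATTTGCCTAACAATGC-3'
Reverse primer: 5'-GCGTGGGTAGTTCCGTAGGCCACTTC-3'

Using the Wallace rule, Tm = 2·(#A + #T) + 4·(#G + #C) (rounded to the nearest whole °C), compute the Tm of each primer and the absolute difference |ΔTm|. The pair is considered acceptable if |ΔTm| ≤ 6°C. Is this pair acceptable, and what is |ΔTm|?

|ΔTm| = 4°C; the pair is acceptable.

Forward: A=6 T=6 G=4 C=10 → Tm = 2·12 + 4·14 = 80°C.
Reverse: A=3 T=7 G=9 C=7 → Tm = 2·10 + 4·16 = 84°C.
|ΔTm| = |80 − 84| = 4°C, ≤ 6°C.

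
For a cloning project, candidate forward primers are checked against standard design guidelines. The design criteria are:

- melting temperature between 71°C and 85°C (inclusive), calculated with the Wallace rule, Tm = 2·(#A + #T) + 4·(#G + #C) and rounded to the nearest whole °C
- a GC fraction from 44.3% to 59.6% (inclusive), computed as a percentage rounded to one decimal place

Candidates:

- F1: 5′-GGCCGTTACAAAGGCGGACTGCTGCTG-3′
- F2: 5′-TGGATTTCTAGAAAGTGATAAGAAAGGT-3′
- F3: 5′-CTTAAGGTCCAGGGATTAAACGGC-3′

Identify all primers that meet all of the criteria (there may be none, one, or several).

F3 only.

F1 (27 nt, A=5 T=5 G=10 C=7): Tm = 2·10 + 4·17 = 88°C, outside 71–85°C ✗; GC 17/27 = 63.0%, outside 44.3–59.6% ✗ — fails.
F2 (28 nt, A=11 T=8 G=8 C=1): Tm = 2·19 + 4·9 = 74°C ✓; GC 9/28 = 32.1%, outside 44.3–59.6% ✗ — fails.
F3 (24 nt, A=7 T=5 G=7 C=5): Tm = 2·12 + 4·12 = 72°C ✓; GC 12/24 = 50.0% ✓ — passes.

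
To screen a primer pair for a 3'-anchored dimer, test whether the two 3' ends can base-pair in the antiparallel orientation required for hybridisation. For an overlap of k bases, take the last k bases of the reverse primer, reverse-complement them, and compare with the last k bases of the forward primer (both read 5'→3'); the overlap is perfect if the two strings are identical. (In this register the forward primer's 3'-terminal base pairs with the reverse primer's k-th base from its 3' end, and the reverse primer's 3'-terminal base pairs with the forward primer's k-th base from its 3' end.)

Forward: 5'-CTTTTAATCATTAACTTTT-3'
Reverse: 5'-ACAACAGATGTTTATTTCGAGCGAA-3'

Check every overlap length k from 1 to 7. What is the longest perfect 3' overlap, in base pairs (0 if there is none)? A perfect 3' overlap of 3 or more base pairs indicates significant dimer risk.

Longest perfect overlap: 2 complementary base pairs; below the dimer-risk threshold (threshold 3).

Last 7 bases (5'→3') — forward …AACTTTT, reverse …GAGCGAA.
Reverse complement of the reverse primer's last 7 bases: TTCGCTC; its first k bases are the reverse complement of the reverse primer's last k bases, so a perfect k-base overlap needs the forward primer's last k bases to equal them.
Comparing (forward last k vs required): k=1: T vs T ✓; k=2: TT vs TT ✓; k=3: TTT vs TTC ✗; k=4: TTTT vs TTCG ✗; k=5: CTTTT vs TTCGC ✗; k=6: ACTTTT vs TTCGCT ✗; k=7: AACTTTT vs TTCGCTC ✗.
Perfect overlaps at k = 1, 2; the largest is 2.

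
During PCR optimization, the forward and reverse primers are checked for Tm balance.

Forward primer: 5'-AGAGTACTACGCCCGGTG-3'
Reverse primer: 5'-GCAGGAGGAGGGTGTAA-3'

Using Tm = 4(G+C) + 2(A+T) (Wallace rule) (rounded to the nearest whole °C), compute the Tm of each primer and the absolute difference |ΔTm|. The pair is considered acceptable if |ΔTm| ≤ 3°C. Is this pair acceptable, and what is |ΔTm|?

|ΔTm| = 4°C; the pair is not acceptable.

Forward: A=4 T=3 G=6 C=5 → Tm = 2·7 + 4·11 = 58°C.
Reverse: A=5 T=2 G=9 C=1 → Tm = 2·7 + 4·10 = 54°C.
|ΔTm| = |58 − 54| = 4°C, > 3°C.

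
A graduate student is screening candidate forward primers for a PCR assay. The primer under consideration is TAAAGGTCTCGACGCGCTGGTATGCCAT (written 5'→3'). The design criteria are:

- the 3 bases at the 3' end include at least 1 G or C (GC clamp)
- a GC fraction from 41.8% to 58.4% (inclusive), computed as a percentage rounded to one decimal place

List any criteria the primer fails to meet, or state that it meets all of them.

Meets all criteria.

Base counts: A=6, T=7, G=8, C=7 (length 28).
GC clamp: 3' end CAT has 1 G/C ✓
GC content: GC 15/28 = 53.6% ✓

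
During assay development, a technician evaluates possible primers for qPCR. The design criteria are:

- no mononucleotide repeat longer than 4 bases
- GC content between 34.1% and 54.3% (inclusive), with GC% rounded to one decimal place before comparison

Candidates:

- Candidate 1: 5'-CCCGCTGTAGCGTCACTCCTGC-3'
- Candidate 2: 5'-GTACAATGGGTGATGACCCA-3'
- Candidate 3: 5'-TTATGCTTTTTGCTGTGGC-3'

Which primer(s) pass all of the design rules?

Candidate 1 (22 nt, A=2 T=5 G=5 C=10): longest run = 3 ✓; GC 15/22 = 68.2%, outside 34.1–54.3% ✗ — fails.
Candidate 2 (20 nt, A=6 T=4 G=6 C=4): longest run = 3 ✓; GC 10/20 = 50.0% ✓ — passes.
Candidate 3 (19 nt, A=1 T=10 G=5 C=3): longest run = 5, exceeds 4 ✗; GC 8/19 = 42.1% ✓ — fails.

Candidate 2 only.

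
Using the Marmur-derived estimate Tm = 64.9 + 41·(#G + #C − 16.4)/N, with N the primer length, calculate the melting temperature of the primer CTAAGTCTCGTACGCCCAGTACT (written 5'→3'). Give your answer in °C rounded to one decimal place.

57.1°C

Base counts: A=5, T=6, G=4, C=8; G+C = 12, N = 23.
Tm = 64.9 + 41·(12 − 16.4)/23 = 64.9 + -180.40/23 = 57.1°C.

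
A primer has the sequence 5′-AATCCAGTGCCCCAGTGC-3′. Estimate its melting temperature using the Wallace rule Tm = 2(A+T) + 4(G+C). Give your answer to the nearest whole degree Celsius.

Base counts: A=4, T=3, G=4, C=7 (length 18).
Tm = 2·(4+3) + 4·(4+7) = 2·7 + 4·11 = 14 + 44 = 58°C.

58°C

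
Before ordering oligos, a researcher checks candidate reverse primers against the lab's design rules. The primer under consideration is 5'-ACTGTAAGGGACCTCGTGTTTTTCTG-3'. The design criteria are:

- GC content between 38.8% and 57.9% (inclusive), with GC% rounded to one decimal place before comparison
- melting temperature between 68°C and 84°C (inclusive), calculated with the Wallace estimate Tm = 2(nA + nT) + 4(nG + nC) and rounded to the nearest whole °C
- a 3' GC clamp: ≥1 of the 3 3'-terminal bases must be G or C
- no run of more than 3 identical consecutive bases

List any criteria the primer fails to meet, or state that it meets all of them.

Base counts: A=4, T=10, G=7, C=5 (length 26).
GC content: GC 12/26 = 46.2% ✓
Tm: Tm = 2·14 + 4·12 = 76°C ✓
GC clamp: 3' end CTG has 2 G/C ✓
homopolymer run: longest run = 5, exceeds 3 ✗

Fails: homopolymer run.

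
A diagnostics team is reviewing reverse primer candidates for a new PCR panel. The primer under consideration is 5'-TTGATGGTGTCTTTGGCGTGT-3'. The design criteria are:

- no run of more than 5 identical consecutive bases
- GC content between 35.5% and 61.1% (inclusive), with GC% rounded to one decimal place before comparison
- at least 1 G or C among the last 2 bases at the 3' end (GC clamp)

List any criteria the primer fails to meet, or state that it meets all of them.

Meets all criteria.

Base counts: A=1, T=10, G=8, C=2 (length 21).
homopolymer run: longest run = 3 ✓
GC content: GC 10/21 = 47.6% ✓
GC clamp: 3' end GT has 1 G/C ✓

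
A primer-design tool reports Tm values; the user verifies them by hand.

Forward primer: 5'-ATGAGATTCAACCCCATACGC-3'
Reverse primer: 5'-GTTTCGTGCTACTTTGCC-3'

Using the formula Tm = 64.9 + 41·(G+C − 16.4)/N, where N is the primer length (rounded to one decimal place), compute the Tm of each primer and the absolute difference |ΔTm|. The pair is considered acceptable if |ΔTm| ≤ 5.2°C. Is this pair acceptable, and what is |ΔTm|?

Forward: G+C = 10, N = 21 → Tm = 64.9 + 41·(10 − 16.4)/21 = 52.4°C.
Reverse: G+C = 9, N = 18 → Tm = 64.9 + 41·(9 − 16.4)/18 = 48.0°C.
|ΔTm| = |52.4 − 48.0| = 4.4°C, ≤ 5.2°C.

|ΔTm| = 4.4°C; the pair is acceptable.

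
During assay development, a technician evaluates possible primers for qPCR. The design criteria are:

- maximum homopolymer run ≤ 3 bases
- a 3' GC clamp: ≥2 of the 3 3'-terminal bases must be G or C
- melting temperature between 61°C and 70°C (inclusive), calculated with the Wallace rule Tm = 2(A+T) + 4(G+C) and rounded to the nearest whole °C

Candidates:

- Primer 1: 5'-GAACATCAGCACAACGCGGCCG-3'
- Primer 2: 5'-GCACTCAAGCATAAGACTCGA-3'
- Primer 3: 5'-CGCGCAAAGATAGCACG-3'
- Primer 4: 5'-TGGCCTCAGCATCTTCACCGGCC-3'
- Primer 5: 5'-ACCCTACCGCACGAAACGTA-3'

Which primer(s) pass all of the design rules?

Primer 2 only.

Primer 1 (22 nt, A=7 T=1 G=6 C=8): longest run = 2 ✓; 3' end CCG has 3 G/C ✓; Tm = 2·8 + 4·14 = 72°C, outside 61–70°C ✗ — fails.
Primer 2 (21 nt, A=8 T=3 G=4 C=6): longest run = 2 ✓; 3' end CGA has 2 G/C ✓; Tm = 2·11 + 4·10 = 62°C ✓ — passes.
Primer 3 (17 nt, A=6 T=1 G=5 C=5): longest run = 3 ✓; 3' end ACG has 2 G/C ✓; Tm = 2·7 + 4·10 = 54°C, outside 61–70°C ✗ — fails.
Primer 4 (23 nt, A=3 T=5 G=5 C=10): longest run = 2 ✓; 3' end GCC has 3 G/C ✓; Tm = 2·8 + 4·15 = 76°C, outside 61–70°C ✗ — fails.
Primer 5 (20 nt, A=7 T=2 G=3 C=8): longest run = 3 ✓; 3' end GTA has 1 G/C, need ≥2 ✗; Tm = 2·9 + 4·11 = 62°C ✓ — fails.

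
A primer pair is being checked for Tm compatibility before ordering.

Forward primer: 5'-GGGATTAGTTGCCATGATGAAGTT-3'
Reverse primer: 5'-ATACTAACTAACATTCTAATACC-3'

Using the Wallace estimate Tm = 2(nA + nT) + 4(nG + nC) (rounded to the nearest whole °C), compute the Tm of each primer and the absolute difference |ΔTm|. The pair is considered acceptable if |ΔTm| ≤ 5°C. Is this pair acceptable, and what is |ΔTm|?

Forward: A=6 T=8 G=8 C=2 → Tm = 2·14 + 4·10 = 68°C.
Reverse: A=10 T=7 G=0 C=6 → Tm = 2·17 + 4·6 = 58°C.
|ΔTm| = |68 − 58| = 10°C, > 5°C.

|ΔTm| = 10°C; the pair is not acceptable.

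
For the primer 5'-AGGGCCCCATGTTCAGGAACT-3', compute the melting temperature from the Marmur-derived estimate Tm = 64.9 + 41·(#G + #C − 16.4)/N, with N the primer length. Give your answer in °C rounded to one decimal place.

56.3°C

Base counts: A=5, T=4, G=6, C=6; G+C = 12, N = 21.
Tm = 64.9 + 41·(12 − 16.4)/21 = 64.9 + -180.40/21 = 56.3°C.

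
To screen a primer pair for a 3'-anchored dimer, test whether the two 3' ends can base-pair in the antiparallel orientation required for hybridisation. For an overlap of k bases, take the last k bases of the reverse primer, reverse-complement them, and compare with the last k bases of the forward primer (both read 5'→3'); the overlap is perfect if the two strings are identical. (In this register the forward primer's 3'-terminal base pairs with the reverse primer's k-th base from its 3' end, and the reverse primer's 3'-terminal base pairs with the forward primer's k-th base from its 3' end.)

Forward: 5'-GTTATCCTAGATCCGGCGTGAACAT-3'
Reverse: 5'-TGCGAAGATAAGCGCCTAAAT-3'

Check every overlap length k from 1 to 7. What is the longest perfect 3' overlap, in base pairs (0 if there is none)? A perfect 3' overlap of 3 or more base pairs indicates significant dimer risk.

Longest perfect overlap: 2 complementary base pairs; below the dimer-risk threshold (threshold 3).

Last 7 bases (5'→3') — forward …TGAACAT, reverse …CCTAAAT.
Reverse complement of the reverse primer's last 7 bases: ATTTAGG; its first k bases are the reverse complement of the reverse primer's last k bases, so a perfect k-base overlap needs the forward primer's last k bases to equal them.
Comparing (forward last k vs required): k=1: T vs A ✗; k=2: AT vs AT ✓; k=3: CAT vs ATT ✗; k=4: ACAT vs ATTT ✗; k=5: AACAT vs ATTTA ✗; k=6: GAACAT vs ATTTAG ✗; k=7: TGAACAT vs ATTTAGG ✗.
Only k = 2 is perfect, so the longest perfect 3' overlap is 2.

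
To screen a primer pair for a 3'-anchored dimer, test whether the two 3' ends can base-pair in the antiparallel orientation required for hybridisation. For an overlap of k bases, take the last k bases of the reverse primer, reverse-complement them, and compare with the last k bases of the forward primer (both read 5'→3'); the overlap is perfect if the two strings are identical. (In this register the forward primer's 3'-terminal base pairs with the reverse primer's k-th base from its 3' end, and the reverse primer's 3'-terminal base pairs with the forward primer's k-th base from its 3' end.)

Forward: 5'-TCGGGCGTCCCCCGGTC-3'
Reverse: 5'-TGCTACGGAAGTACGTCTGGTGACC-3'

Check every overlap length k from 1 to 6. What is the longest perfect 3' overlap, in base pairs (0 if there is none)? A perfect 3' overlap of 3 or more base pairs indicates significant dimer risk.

Longest perfect overlap: 4 complementary base pairs; significant dimer risk (threshold 3).

Last 6 bases (5'→3') — forward …CCGGTC, reverse …GTGACC.
Reverse complement of the reverse primer's last 6 bases: GGTCAC; its first k bases are the reverse complement of the reverse primer's last k bases, so a perfect k-base overlap needs the forward primer's last k bases to equal them.
Comparing (forward last k vs required): k=1: C vs G ✗; k=2: TC vs GG ✗; k=3: GTC vs GGT ✗; k=4: GGTC vs GGTC ✓; k=5: CGGTC vs GGTCA ✗; k=6: CCGGTC vs GGTCAC ✗.
Only k = 4 is perfect, so the longest perfect 3' overlap is 4.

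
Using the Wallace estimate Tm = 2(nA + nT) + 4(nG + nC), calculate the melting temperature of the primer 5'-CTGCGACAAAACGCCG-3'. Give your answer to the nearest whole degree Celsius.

52°C

Base counts: A=5, T=1, G=4, C=6 (length 16).
Tm = 2·(5+1) + 4·(4+6) = 2·6 + 4·10 = 12 + 40 = 52°C.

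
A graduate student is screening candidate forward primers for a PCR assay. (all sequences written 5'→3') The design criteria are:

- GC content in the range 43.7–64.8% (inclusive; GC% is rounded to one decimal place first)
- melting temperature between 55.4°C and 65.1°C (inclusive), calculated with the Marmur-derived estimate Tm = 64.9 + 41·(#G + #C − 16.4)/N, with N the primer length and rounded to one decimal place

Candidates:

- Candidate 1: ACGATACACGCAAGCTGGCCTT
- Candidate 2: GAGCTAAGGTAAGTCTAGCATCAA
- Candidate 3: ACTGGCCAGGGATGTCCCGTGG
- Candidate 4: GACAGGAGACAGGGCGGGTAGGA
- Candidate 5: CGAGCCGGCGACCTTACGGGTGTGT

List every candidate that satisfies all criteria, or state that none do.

Candidate 1 only.

Candidate 1 (22 nt, A=6 T=4 G=5 C=7): GC 12/22 = 54.5% ✓; Tm = 64.9 + 41·(12 − 16.4)/22 = 56.7°C ✓ — passes.
Candidate 2 (24 nt, A=9 T=5 G=6 C=4): GC 10/24 = 41.7%, outside 43.7–64.8% ✗; Tm = 64.9 + 41·(10 − 16.4)/24 = 54.0°C, outside 55.4–65.1°C ✗ — fails.
Candidate 3 (22 nt, A=3 T=4 G=9 C=6): GC 15/22 = 68.2%, outside 43.7–64.8% ✗; Tm = 64.9 + 41·(15 − 16.4)/22 = 62.3°C ✓ — fails.
Candidate 4 (23 nt, A=7 T=1 G=12 C=3): GC 15/23 = 65.2%, outside 43.7–64.8% ✗; Tm = 64.9 + 41·(15 − 16.4)/23 = 62.4°C ✓ — fails.
Candidate 5 (25 nt, A=3 T=5 G=10 C=7): GC 17/25 = 68.0%, outside 43.7–64.8% ✗; Tm = 64.9 + 41·(17 − 16.4)/25 = 65.9°C, outside 55.4–65.1°C ✗ — fails.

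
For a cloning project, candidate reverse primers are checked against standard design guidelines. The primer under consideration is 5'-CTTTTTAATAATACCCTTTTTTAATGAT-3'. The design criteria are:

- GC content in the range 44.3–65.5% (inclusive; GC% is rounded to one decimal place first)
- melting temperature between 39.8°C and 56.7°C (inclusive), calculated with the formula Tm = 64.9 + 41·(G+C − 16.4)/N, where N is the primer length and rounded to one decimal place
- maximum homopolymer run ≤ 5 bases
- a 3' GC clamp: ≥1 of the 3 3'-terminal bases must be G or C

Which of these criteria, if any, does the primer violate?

Base counts: A=8, T=15, G=1, C=4 (length 28).
GC content: GC 5/28 = 17.9%, outside 44.3–65.5% ✗
Tm: Tm = 64.9 + 41·(5 − 16.4)/28 = 48.2°C ✓
homopolymer run: longest run = 6, exceeds 5 ✗
GC clamp: 3' end GAT has 1 G/C ✓

Fails: GC content, homopolymer run.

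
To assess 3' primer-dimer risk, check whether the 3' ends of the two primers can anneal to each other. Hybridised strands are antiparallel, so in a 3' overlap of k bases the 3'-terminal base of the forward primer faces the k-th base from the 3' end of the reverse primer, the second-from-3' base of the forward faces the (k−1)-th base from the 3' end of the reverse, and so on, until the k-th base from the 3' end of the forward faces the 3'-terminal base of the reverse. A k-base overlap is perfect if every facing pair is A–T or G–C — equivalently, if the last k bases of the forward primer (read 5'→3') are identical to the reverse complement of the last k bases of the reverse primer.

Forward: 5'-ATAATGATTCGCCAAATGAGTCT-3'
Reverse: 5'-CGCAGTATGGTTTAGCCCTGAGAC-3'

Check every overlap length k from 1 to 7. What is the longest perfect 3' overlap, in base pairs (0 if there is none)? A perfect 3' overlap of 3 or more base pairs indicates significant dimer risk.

Longest perfect overlap: 4 complementary base pairs; significant dimer risk (threshold 3).

Last 7 bases (5'→3') — forward …TGAGTCT, reverse …CTGAGAC.
Reverse complement of the reverse primer's last 7 bases: GTCTCAG; its first k bases are the reverse complement of the reverse primer's last k bases, so a perfect k-base overlap needs the forward primer's last k bases to equal them.
Comparing (forward last k vs required): k=1: T vs G ✗; k=2: CT vs GT ✗; k=3: TCT vs GTC ✗; k=4: GTCT vs GTCT ✓; k=5: AGTCT vs GTCTC ✗; k=6: GAGTCT vs GTCTCA ✗; k=7: TGAGTCT vs GTCTCAG ✗.
Only k = 4 is perfect, so the longest perfect 3' overlap is 4.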